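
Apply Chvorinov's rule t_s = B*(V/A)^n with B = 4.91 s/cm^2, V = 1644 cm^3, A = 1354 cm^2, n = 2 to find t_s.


Formula: t_s = B * (V/A)^n  (Chvorinov's rule, n=2)
Modulus M = V/A = 1644/1354 = 1.214180 cm
M^2 = 1.214180^2 = 1.474233 cm^2
t_s = 4.91 * 1.474233 = 7.2385 s

Answer: 7.2385 s


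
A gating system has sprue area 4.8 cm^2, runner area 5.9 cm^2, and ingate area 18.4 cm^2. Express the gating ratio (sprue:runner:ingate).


Sprue:Runner:Ingate = 1 : 5.9/4.8 : 18.4/4.8 = 1:1.23:3.83

Final answer: 1:1.23:3.83


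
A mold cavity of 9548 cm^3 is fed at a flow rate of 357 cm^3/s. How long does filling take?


Formula: t_fill = V_mold / Q_flow
t = 9548 cm^3 / 357 cm^3/s = 26.7451 s

26.7451 s


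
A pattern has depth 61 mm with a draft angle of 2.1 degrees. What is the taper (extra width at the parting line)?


Formula: taper = depth * tan(draft_angle)
tan(2.1 deg) = 0.0366683
taper = 61 mm * 0.0366683 = 2.2368 mm


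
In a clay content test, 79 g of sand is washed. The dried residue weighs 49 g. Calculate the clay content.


Formula: Clay% = (W_total - W_washed) / W_total * 100
Clay mass = 79 - 49 = 30 g
Clay% = 30 / 79 * 100 = 37.9747%


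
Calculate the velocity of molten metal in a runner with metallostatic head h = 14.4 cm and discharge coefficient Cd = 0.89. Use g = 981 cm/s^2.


Formula: v = Cd * sqrt(2 * g * h)  (Torricelli with discharge coefficient)
2*g*h = 2 * 981 * 14.4 = 28252.8 cm^2/s^2
sqrt(28252.8) = 168.08569 cm/s
v = 0.89 * 168.08569 = 149.5963 cm/s

Final answer: 149.5963 cm/s


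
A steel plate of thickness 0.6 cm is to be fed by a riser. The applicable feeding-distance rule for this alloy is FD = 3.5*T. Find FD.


Formula: FD = 3.5 * T  (riser feeding-distance rule)
FD = 3.5 * 0.6 cm = 2.1000 cm


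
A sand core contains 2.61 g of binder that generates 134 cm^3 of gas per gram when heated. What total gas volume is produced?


Formula: V_gas = W_binder * gas_evolution_rate
V = 2.61 g * 134 cm^3/g = 349.7400 cm^3

Final answer: 349.7400 cm^3


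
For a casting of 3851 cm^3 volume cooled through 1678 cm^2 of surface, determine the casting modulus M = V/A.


Formula: Casting Modulus M = V / A
M = 3851 cm^3 / 1678 cm^2 = 2.2950 cm

2.2950 cm


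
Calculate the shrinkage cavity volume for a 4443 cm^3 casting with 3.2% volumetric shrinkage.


Formula: V_shrink = V_casting * shrinkage_pct / 100
V_shrink = 4443 cm^3 * 3.2 / 100 = 142.1760 cm^3

142.1760 cm^3


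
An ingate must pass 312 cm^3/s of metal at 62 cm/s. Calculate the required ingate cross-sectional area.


Formula: A_ingate = Q / v  (continuity equation)
A = 312 cm^3/s / 62 cm/s = 5.0323 cm^2


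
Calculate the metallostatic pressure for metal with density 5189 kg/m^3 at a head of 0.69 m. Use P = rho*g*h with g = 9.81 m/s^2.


Formula: P = rho * g * h
rho * g = 5189 * 9.81 = 50904.09 N/m^3
P = 50904.09 * 0.69 = 35123.8221 Pa

35123.8221 Pa


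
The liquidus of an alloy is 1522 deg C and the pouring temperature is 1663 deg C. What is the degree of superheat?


Formula: Superheat = T_pour - T_melt
Superheat = 1663 - 1522 = 141 deg C

141 deg C


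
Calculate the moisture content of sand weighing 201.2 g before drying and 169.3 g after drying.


Formula: MC = (W_wet - W_dry) / W_wet * 100
Water mass = 201.2 - 169.3 = 31.9 g
MC = 31.9 / 201.2 * 100 = 15.8549%

15.8549%


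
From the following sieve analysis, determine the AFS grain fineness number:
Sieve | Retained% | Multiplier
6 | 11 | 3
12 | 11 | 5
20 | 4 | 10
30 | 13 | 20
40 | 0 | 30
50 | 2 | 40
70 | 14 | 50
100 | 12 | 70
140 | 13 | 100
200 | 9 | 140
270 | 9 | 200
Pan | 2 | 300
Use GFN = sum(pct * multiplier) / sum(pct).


Formula: GFN = sum(pct * multiplier) / sum(pct)
sum(pct * multiplier) = 6968
sum(pct) = 100
GFN = 6968 / 100 = 69.68

Answer: 69.68


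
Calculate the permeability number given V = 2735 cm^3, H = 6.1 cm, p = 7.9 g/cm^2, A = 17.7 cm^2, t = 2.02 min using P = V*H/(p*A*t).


Formula: Permeability Number P = (V * H) / (p * A * t)
Numerator: V * H = 2735 * 6.1 = 16683.5
Denominator: p * A * t = 7.9 * 17.7 * 2.02 = 282.4566
P = 16683.5 / 282.4566 = 59.0657

Final answer: 59.0657


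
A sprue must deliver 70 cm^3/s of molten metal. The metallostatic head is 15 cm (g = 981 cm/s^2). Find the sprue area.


Formula: v = sqrt(2*g*h), A = Q/v
Velocity: v = sqrt(2 * 981 * 15) = sqrt(29430) = 171.5517 cm/s
Sprue area: A = Q / v = 70 / 171.5517 = 0.4080 cm^2

Final answer: 0.4080 cm^2


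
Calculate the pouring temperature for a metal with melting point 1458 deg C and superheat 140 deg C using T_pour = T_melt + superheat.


Formula: T_pour = T_melt + Superheat
T_pour = 1458 + 140 = 1598 deg C


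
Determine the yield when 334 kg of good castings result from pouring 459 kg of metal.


Formula: Casting Yield = (W_good / W_total) * 100
Yield = (334 kg / 459 kg) * 100 = 72.7669%


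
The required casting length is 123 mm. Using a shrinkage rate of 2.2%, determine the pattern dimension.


Formula: L_pattern = L_casting * (1 + shrinkage_rate/100)
Shrinkage factor = 1 + 2.2/100 = 1.022
L_pattern = 123 mm * 1.022 = 125.7060 mm


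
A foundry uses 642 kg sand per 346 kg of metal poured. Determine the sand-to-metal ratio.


Formula: Sand-to-Metal Ratio = W_sand / W_metal
Ratio = 642 kg / 346 kg = 1.8555

Final answer: 1.8555


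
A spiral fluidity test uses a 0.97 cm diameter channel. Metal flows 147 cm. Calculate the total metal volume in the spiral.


Formula: V = pi * (d/2)^2 * L  (cylinder volume)
Radius = 0.97/2 = 0.485 cm
V = pi * 0.485^2 * 147 = 108.6302 cm^3

Answer: 108.6302 cm^3


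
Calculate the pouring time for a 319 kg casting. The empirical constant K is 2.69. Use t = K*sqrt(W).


Formula: t = K * sqrt(W)
sqrt(W) = sqrt(319) = 17.86057
t = 2.69 * 17.86057 = 48.0449 s

Final answer: 48.0449 s


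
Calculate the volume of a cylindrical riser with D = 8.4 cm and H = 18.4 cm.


Formula: V = pi * (D/2)^2 * H  (cylinder volume)
Radius = D/2 = 8.4/2 = 4.2 cm
V = pi * 4.2^2 * 18.4 = 1019.6856 cm^3

Final answer: 1019.6856 cm^3


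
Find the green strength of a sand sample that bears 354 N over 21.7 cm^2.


Formula: Compressive Strength = Force / Area
Strength = 354 N / 21.7 cm^2 = 16.3134 N/cm^2


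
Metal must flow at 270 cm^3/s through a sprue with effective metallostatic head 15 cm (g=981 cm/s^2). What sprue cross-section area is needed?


Formula: v = sqrt(2*g*h), A = Q/v
Velocity: v = sqrt(2 * 981 * 15) = sqrt(29430) = 171.5517 cm/s
Sprue area: A = Q / v = 270 / 171.5517 = 1.5739 cm^2

Final answer: 1.5739 cm^2


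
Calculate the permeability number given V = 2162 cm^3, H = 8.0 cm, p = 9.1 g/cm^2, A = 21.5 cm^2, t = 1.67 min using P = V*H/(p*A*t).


Formula: Permeability Number P = (V * H) / (p * A * t)
Numerator: V * H = 2162 * 8.0 = 17296.0
Denominator: p * A * t = 9.1 * 21.5 * 1.67 = 326.7355
P = 17296.0 / 326.7355 = 52.9358

52.9358


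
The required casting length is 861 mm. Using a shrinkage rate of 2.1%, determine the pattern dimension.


Formula: L_pattern = L_casting * (1 + shrinkage_rate/100)
Shrinkage factor = 1 + 2.1/100 = 1.021
L_pattern = 861 mm * 1.021 = 879.0810 mm


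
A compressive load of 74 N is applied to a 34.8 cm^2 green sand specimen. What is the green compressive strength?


Formula: Compressive Strength = Force / Area
Strength = 74 N / 34.8 cm^2 = 2.1264 N/cm^2

Final answer: 2.1264 N/cm^2


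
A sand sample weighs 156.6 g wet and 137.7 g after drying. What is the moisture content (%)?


Formula: MC = (W_wet - W_dry) / W_wet * 100
Water mass = 156.6 - 137.7 = 18.9 g
MC = 18.9 / 156.6 * 100 = 12.0690%

Final answer: 12.0690%


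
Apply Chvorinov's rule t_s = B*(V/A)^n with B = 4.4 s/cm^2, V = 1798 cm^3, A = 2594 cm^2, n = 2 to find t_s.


Formula: t_s = B * (V/A)^n  (Chvorinov's rule, n=2)
Modulus M = V/A = 1798/2594 = 0.693138 cm
M^2 = 0.693138^2 = 0.480440 cm^2
t_s = 4.4 * 0.480440 = 2.1139 s

2.1139 s


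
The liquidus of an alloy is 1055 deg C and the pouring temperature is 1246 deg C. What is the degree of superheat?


Formula: Superheat = T_pour - T_melt
Superheat = 1246 - 1055 = 191 deg C

191 deg C


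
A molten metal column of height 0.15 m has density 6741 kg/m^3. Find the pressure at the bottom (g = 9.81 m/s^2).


Formula: P = rho * g * h
rho * g = 6741 * 9.81 = 66129.21 N/m^3
P = 66129.21 * 0.15 = 9919.3815 Pa

Final answer: 9919.3815 Pa


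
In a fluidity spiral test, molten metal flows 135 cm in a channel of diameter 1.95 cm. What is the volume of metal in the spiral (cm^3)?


Formula: V = pi * (d/2)^2 * L  (cylinder volume)
Radius = 1.95/2 = 0.975 cm
V = pi * 0.975^2 * 135 = 403.1743 cm^3

Final answer: 403.1743 cm^3


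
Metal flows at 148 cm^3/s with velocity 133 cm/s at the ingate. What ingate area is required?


Formula: A_ingate = Q / v  (continuity equation)
A = 148 cm^3/s / 133 cm/s = 1.1128 cm^2


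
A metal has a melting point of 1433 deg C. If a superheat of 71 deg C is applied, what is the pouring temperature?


Formula: T_pour = T_melt + Superheat
T_pour = 1433 + 71 = 1504 deg C

Final answer: 1504 deg C


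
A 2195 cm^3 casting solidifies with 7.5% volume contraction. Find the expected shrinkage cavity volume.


Formula: V_shrink = V_casting * shrinkage_pct / 100
V_shrink = 2195 cm^3 * 7.5 / 100 = 164.6250 cm^3

Final answer: 164.6250 cm^3


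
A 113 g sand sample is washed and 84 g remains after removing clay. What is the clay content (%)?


Formula: Clay% = (W_total - W_washed) / W_total * 100
Clay mass = 113 - 84 = 29 g
Clay% = 29 / 113 * 100 = 25.6637%


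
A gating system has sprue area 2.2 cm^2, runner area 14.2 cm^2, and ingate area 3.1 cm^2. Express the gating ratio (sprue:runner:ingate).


Sprue:Runner:Ingate = 1 : 14.2/2.2 : 3.1/2.2 = 1:6.45:1.41


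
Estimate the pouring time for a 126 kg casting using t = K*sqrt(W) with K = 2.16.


Formula: t = K * sqrt(W)
sqrt(W) = sqrt(126) = 11.22497
t = 2.16 * 11.22497 = 24.2459 s

24.2459 s


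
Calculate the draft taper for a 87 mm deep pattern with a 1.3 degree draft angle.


Formula: taper = depth * tan(draft_angle)
tan(1.3 deg) = 0.0226932
taper = 87 mm * 0.0226932 = 1.9743 mm


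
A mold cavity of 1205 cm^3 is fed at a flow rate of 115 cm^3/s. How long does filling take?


Formula: t_fill = V_mold / Q_flow
t = 1205 cm^3 / 115 cm^3/s = 10.4783 s

Final answer: 10.4783 s


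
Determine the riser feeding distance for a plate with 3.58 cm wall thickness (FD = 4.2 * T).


Formula: FD = 4.2 * T  (riser feeding-distance rule)
FD = 4.2 * 3.58 cm = 15.0360 cm

Final answer: 15.0360 cm


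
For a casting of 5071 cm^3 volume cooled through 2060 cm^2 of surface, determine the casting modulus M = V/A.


Formula: Casting Modulus M = V / A
M = 5071 cm^3 / 2060 cm^2 = 2.4617 cm

Answer: 2.4617 cm


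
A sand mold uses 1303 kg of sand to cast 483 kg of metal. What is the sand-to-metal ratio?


Formula: Sand-to-Metal Ratio = W_sand / W_metal
Ratio = 1303 kg / 483 kg = 2.6977

Answer: 2.6977


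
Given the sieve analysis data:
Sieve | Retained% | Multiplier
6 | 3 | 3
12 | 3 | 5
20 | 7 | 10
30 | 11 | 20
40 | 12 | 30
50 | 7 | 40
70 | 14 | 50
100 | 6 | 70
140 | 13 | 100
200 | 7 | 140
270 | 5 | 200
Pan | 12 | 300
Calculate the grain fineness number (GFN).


Formula: GFN = sum(pct * multiplier) / sum(pct)
sum(pct * multiplier) = 8954
sum(pct) = 100
GFN = 8954 / 100 = 89.54


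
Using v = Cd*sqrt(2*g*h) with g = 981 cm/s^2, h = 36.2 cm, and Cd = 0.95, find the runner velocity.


Formula: v = Cd * sqrt(2 * g * h)  (Torricelli with discharge coefficient)
2*g*h = 2 * 981 * 36.2 = 71024.4 cm^2/s^2
sqrt(71024.4) = 266.50403 cm/s
v = 0.95 * 266.50403 = 253.1788 cm/s

Final answer: 253.1788 cm/s


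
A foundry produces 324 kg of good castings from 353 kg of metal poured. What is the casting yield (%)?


Formula: Casting Yield = (W_good / W_total) * 100
Yield = (324 kg / 353 kg) * 100 = 91.7847%

Answer: 91.7847%


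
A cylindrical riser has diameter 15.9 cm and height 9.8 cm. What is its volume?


Formula: V = pi * (D/2)^2 * H  (cylinder volume)
Radius = D/2 = 15.9/2 = 7.95 cm
V = pi * 7.95^2 * 9.8 = 1945.8538 cm^3

Final answer: 1945.8538 cm^3


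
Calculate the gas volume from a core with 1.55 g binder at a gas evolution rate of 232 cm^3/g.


Formula: V_gas = W_binder * gas_evolution_rate
V = 1.55 g * 232 cm^3/g = 359.6000 cm^3


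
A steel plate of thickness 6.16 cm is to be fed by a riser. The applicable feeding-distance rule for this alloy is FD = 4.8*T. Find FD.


Formula: FD = 4.8 * T  (riser feeding-distance rule)
FD = 4.8 * 6.16 cm = 29.5680 cm

Final answer: 29.5680 cm


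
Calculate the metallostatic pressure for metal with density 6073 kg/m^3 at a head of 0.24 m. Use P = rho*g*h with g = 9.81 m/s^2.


Formula: P = rho * g * h
rho * g = 6073 * 9.81 = 59576.13 N/m^3
P = 59576.13 * 0.24 = 14298.2712 Pa

Answer: 14298.2712 Pa


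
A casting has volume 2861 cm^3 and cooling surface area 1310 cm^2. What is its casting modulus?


Formula: Casting Modulus M = V / A
M = 2861 cm^3 / 1310 cm^2 = 2.1840 cm


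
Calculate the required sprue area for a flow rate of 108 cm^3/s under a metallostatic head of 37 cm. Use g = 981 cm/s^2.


Formula: v = sqrt(2*g*h), A = Q/v
Velocity: v = sqrt(2 * 981 * 37) = sqrt(72594) = 269.4327 cm/s
Sprue area: A = Q / v = 108 / 269.4327 = 0.4008 cm^2


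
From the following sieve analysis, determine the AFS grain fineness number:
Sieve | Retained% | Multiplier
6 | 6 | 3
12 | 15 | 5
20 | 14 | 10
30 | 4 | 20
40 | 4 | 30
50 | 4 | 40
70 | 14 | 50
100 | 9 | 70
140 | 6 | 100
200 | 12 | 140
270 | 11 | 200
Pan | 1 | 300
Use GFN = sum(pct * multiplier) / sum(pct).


Formula: GFN = sum(pct * multiplier) / sum(pct)
sum(pct * multiplier) = 6703
sum(pct) = 100
GFN = 6703 / 100 = 67.03

Answer: 67.03


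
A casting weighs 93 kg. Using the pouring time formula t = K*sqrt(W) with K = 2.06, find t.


Formula: t = K * sqrt(W)
sqrt(W) = sqrt(93) = 9.64365
t = 2.06 * 9.64365 = 19.8659 s

19.8659 s


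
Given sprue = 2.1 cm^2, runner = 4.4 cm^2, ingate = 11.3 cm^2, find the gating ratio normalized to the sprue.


Sprue:Runner:Ingate = 1 : 4.4/2.1 : 11.3/2.1 = 1:2.10:5.38

1:2.10:5.38


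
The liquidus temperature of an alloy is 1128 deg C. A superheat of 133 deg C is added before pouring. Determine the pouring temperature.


Formula: T_pour = T_melt + Superheat
T_pour = 1128 + 133 = 1261 deg C


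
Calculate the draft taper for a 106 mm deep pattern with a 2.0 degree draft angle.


Formula: taper = depth * tan(draft_angle)
tan(2.0 deg) = 0.0349208
taper = 106 mm * 0.0349208 = 3.7016 mm

Answer: 3.7016 mm


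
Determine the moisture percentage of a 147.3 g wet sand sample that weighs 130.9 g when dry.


Formula: MC = (W_wet - W_dry) / W_wet * 100
Water mass = 147.3 - 130.9 = 16.4 g
MC = 16.4 / 147.3 * 100 = 11.1337%


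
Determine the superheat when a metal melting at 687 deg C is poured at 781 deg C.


Formula: Superheat = T_pour - T_melt
Superheat = 781 - 687 = 94 deg C

Answer: 94 deg C


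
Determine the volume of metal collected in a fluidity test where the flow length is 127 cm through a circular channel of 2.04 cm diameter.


Formula: V = pi * (d/2)^2 * L  (cylinder volume)
Radius = 2.04/2 = 1.02 cm
V = pi * 1.02^2 * 127 = 415.1012 cm^3


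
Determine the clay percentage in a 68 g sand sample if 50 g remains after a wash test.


Formula: Clay% = (W_total - W_washed) / W_total * 100
Clay mass = 68 - 50 = 18 g
Clay% = 18 / 68 * 100 = 26.4706%

26.4706%


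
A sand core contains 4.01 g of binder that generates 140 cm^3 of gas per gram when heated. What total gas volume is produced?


Formula: V_gas = W_binder * gas_evolution_rate
V = 4.01 g * 140 cm^3/g = 561.4000 cm^3

561.4000 cm^3


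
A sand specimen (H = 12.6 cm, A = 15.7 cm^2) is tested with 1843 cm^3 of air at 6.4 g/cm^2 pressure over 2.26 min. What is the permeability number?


Formula: Permeability Number P = (V * H) / (p * A * t)
Numerator: V * H = 1843 * 12.6 = 23221.8
Denominator: p * A * t = 6.4 * 15.7 * 2.26 = 227.0848
P = 23221.8 / 227.0848 = 102.2605

Answer: 102.2605


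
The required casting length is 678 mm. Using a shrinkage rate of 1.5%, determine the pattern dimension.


Formula: L_pattern = L_casting * (1 + shrinkage_rate/100)
Shrinkage factor = 1 + 1.5/100 = 1.015
L_pattern = 678 mm * 1.015 = 688.1700 mm


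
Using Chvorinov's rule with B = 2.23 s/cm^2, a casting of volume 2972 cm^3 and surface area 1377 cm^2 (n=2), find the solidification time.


Formula: t_s = B * (V/A)^n  (Chvorinov's rule, n=2)
Modulus M = V/A = 2972/1377 = 2.158315 cm
M^2 = 2.158315^2 = 4.658324 cm^2
t_s = 2.23 * 4.658324 = 10.3881 s

10.3881 s


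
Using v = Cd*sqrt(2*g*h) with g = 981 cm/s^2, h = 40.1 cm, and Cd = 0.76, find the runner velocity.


Formula: v = Cd * sqrt(2 * g * h)  (Torricelli with discharge coefficient)
2*g*h = 2 * 981 * 40.1 = 78676.2 cm^2/s^2
sqrt(78676.2) = 280.49278 cm/s
v = 0.76 * 280.49278 = 213.1745 cm/s


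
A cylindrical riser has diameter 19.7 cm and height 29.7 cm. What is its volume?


Formula: V = pi * (D/2)^2 * H  (cylinder volume)
Radius = D/2 = 19.7/2 = 9.85 cm
V = pi * 9.85^2 * 29.7 = 9052.7136 cm^3

Final answer: 9052.7136 cm^3


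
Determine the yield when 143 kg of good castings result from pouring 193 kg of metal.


Formula: Casting Yield = (W_good / W_total) * 100
Yield = (143 kg / 193 kg) * 100 = 74.0933%

Answer: 74.0933%


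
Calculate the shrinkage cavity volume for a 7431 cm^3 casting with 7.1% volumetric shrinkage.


Formula: V_shrink = V_casting * shrinkage_pct / 100
V_shrink = 7431 cm^3 * 7.1 / 100 = 527.6010 cm^3

Final answer: 527.6010 cm^3


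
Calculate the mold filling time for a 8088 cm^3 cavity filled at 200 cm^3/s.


Formula: t_fill = V_mold / Q_flow
t = 8088 cm^3 / 200 cm^3/s = 40.4400 s

Final answer: 40.4400 s


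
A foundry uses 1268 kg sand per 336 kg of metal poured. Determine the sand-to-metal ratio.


Formula: Sand-to-Metal Ratio = W_sand / W_metal
Ratio = 1268 kg / 336 kg = 3.7738


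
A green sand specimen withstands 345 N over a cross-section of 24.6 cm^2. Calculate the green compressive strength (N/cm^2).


Formula: Compressive Strength = Force / Area
Strength = 345 N / 24.6 cm^2 = 14.0244 N/cm^2

Answer: 14.0244 N/cm^2


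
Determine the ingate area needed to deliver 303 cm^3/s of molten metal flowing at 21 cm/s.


Formula: A_ingate = Q / v  (continuity equation)
A = 303 cm^3/s / 21 cm/s = 14.4286 cm^2


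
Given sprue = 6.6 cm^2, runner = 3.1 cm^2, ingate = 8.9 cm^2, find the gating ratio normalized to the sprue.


Sprue:Runner:Ingate = 1 : 3.1/6.6 : 8.9/6.6 = 1:0.47:1.35


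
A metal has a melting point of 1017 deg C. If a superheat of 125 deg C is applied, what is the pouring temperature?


Formula: T_pour = T_melt + Superheat
T_pour = 1017 + 125 = 1142 deg C

Final answer: 1142 deg C


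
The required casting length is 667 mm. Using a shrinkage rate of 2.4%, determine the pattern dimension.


Formula: L_pattern = L_casting * (1 + shrinkage_rate/100)
Shrinkage factor = 1 + 2.4/100 = 1.024
L_pattern = 667 mm * 1.024 = 683.0080 mm

683.0080 mm


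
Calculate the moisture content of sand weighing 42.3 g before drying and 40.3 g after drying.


Formula: MC = (W_wet - W_dry) / W_wet * 100
Water mass = 42.3 - 40.3 = 2.0 g
MC = 2.0 / 42.3 * 100 = 4.7281%

Answer: 4.7281%


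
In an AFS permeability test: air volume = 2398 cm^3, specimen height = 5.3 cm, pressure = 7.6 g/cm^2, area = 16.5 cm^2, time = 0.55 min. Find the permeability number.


Formula: Permeability Number P = (V * H) / (p * A * t)
Numerator: V * H = 2398 * 5.3 = 12709.4
Denominator: p * A * t = 7.6 * 16.5 * 0.55 = 68.97
P = 12709.4 / 68.97 = 184.2743

Final answer: 184.2743


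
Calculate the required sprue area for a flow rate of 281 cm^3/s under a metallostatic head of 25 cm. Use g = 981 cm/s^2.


Formula: v = sqrt(2*g*h), A = Q/v
Velocity: v = sqrt(2 * 981 * 25) = sqrt(49050) = 221.4723 cm/s
Sprue area: A = Q / v = 281 / 221.4723 = 1.2688 cm^2

1.2688 cm^2


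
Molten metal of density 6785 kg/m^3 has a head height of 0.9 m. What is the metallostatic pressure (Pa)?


Formula: P = rho * g * h
rho * g = 6785 * 9.81 = 66560.85 N/m^3
P = 66560.85 * 0.9 = 59904.7650 Pa


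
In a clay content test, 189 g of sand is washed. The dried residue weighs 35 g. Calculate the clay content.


Formula: Clay% = (W_total - W_washed) / W_total * 100
Clay mass = 189 - 35 = 154 g
Clay% = 154 / 189 * 100 = 81.4815%

Answer: 81.4815%


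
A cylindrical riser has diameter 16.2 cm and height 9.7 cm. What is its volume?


Formula: V = pi * (D/2)^2 * H  (cylinder volume)
Radius = D/2 = 16.2/2 = 8.1 cm
V = pi * 8.1^2 * 9.7 = 1999.3630 cm^3

Answer: 1999.3630 cm^3


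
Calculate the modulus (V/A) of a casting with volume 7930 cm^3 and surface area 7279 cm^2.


Formula: Casting Modulus M = V / A
M = 7930 cm^3 / 7279 cm^2 = 1.0894 cm

Answer: 1.0894 cm


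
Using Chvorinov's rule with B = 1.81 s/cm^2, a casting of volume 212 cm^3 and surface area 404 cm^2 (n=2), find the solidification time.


Formula: t_s = B * (V/A)^n  (Chvorinov's rule, n=2)
Modulus M = V/A = 212/404 = 0.524752 cm
M^2 = 0.524752^2 = 0.275365 cm^2
t_s = 1.81 * 0.275365 = 0.4984 s

Answer: 0.4984 s


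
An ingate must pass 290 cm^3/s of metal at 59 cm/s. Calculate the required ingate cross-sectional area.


Formula: A_ingate = Q / v  (continuity equation)
A = 290 cm^3/s / 59 cm/s = 4.9153 cm^2


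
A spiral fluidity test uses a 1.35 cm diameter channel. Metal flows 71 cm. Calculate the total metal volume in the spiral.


Formula: V = pi * (d/2)^2 * L  (cylinder volume)
Radius = 1.35/2 = 0.675 cm
V = pi * 0.675^2 * 71 = 101.6286 cm^3

Final answer: 101.6286 cm^3


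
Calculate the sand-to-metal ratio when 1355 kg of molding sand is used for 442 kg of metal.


Formula: Sand-to-Metal Ratio = W_sand / W_metal
Ratio = 1355 kg / 442 kg = 3.0656

Answer: 3.0656


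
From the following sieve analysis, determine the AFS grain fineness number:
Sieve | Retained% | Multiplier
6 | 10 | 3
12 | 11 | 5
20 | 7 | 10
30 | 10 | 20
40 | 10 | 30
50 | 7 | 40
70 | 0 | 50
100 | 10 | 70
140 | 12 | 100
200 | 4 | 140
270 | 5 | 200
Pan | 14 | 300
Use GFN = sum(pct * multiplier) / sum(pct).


Formula: GFN = sum(pct * multiplier) / sum(pct)
sum(pct * multiplier) = 8595
sum(pct) = 100
GFN = 8595 / 100 = 85.95

85.95


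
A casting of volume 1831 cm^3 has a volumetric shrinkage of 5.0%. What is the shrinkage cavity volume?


Formula: V_shrink = V_casting * shrinkage_pct / 100
V_shrink = 1831 cm^3 * 5.0 / 100 = 91.5500 cm^3

Final answer: 91.5500 cm^3


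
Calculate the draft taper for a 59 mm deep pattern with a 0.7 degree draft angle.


Formula: taper = depth * tan(draft_angle)
tan(0.7 deg) = 0.0122179
taper = 59 mm * 0.0122179 = 0.7209 mm


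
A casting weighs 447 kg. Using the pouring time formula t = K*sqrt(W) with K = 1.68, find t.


Formula: t = K * sqrt(W)
sqrt(W) = sqrt(447) = 21.14237
t = 1.68 * 21.14237 = 35.5192 s

Final answer: 35.5192 s


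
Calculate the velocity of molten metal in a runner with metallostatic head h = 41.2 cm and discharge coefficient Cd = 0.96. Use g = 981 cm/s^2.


Formula: v = Cd * sqrt(2 * g * h)  (Torricelli with discharge coefficient)
2*g*h = 2 * 981 * 41.2 = 80834.4 cm^2/s^2
sqrt(80834.4) = 284.31391 cm/s
v = 0.96 * 284.31391 = 272.9414 cm/s

Final answer: 272.9414 cm/s


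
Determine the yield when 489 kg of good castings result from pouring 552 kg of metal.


Formula: Casting Yield = (W_good / W_total) * 100
Yield = (489 kg / 552 kg) * 100 = 88.5870%

Final answer: 88.5870%


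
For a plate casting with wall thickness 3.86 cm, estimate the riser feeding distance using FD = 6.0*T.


Formula: FD = 6.0 * T  (riser feeding-distance rule)
FD = 6.0 * 3.86 cm = 23.1600 cm

Final answer: 23.1600 cm


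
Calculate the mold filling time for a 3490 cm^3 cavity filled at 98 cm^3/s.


Formula: t_fill = V_mold / Q_flow
t = 3490 cm^3 / 98 cm^3/s = 35.6122 s


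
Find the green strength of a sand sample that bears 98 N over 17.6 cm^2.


Formula: Compressive Strength = Force / Area
Strength = 98 N / 17.6 cm^2 = 5.5682 N/cm^2

Answer: 5.5682 N/cm^2


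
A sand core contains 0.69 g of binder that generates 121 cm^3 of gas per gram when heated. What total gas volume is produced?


Formula: V_gas = W_binder * gas_evolution_rate
V = 0.69 g * 121 cm^3/g = 83.4900 cm^3

83.4900 cm^3


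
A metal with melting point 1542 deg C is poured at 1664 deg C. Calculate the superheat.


Formula: Superheat = T_pour - T_melt
Superheat = 1664 - 1542 = 122 deg C

Final answer: 122 deg C


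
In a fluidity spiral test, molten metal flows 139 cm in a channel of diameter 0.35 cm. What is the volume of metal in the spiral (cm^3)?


Formula: V = pi * (d/2)^2 * L  (cylinder volume)
Radius = 0.35/2 = 0.175 cm
V = pi * 0.175^2 * 139 = 13.3734 cm^3

Final answer: 13.3734 cm^3


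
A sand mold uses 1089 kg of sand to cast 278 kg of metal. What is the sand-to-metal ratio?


Formula: Sand-to-Metal Ratio = W_sand / W_metal
Ratio = 1089 kg / 278 kg = 3.9173

Answer: 3.9173


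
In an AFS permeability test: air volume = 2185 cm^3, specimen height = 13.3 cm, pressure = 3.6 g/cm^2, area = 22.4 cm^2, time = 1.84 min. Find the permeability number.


Formula: Permeability Number P = (V * H) / (p * A * t)
Numerator: V * H = 2185 * 13.3 = 29060.5
Denominator: p * A * t = 3.6 * 22.4 * 1.84 = 148.3776
P = 29060.5 / 148.3776 = 195.8550


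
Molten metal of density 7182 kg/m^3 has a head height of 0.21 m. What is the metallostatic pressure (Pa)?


Formula: P = rho * g * h
rho * g = 7182 * 9.81 = 70455.42 N/m^3
P = 70455.42 * 0.21 = 14795.6382 Pa


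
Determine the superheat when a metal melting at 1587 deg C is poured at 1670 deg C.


Formula: Superheat = T_pour - T_melt
Superheat = 1670 - 1587 = 83 deg C

Final answer: 83 deg C


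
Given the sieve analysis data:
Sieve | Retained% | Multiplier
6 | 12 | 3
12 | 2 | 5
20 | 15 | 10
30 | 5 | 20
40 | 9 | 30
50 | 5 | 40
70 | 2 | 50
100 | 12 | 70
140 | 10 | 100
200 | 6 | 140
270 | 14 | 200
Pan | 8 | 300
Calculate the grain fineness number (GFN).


Formula: GFN = sum(pct * multiplier) / sum(pct)
sum(pct * multiplier) = 8746
sum(pct) = 100
GFN = 8746 / 100 = 87.46

Final answer: 87.46


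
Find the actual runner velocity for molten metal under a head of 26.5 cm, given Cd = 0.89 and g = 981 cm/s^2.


Formula: v = Cd * sqrt(2 * g * h)  (Torricelli with discharge coefficient)
2*g*h = 2 * 981 * 26.5 = 51993.0 cm^2/s^2
sqrt(51993.0) = 228.01974 cm/s
v = 0.89 * 228.01974 = 202.9376 cm/s

Final answer: 202.9376 cm/s


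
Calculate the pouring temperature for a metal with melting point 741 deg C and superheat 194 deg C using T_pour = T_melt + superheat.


Formula: T_pour = T_melt + Superheat
T_pour = 741 + 194 = 935 deg C

935 deg C


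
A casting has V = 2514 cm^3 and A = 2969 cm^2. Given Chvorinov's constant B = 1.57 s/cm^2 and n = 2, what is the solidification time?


Formula: t_s = B * (V/A)^n  (Chvorinov's rule, n=2)
Modulus M = V/A = 2514/2969 = 0.846750 cm
M^2 = 0.846750^2 = 0.716986 cm^2
t_s = 1.57 * 0.716986 = 1.1257 s


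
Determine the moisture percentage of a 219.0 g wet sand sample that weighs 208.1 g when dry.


Formula: MC = (W_wet - W_dry) / W_wet * 100
Water mass = 219.0 - 208.1 = 10.9 g
MC = 10.9 / 219.0 * 100 = 4.9772%

Answer: 4.9772%


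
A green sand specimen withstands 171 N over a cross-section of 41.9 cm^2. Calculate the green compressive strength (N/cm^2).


Formula: Compressive Strength = Force / Area
Strength = 171 N / 41.9 cm^2 = 4.0811 N/cm^2

4.0811 N/cm^2


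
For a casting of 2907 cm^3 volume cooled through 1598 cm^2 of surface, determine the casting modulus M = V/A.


Formula: Casting Modulus M = V / A
M = 2907 cm^3 / 1598 cm^2 = 1.8191 cm


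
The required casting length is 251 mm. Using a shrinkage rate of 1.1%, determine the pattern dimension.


Formula: L_pattern = L_casting * (1 + shrinkage_rate/100)
Shrinkage factor = 1 + 1.1/100 = 1.011
L_pattern = 251 mm * 1.011 = 253.7610 mm


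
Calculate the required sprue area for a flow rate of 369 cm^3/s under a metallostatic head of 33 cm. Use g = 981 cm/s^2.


Formula: v = sqrt(2*g*h), A = Q/v
Velocity: v = sqrt(2 * 981 * 33) = sqrt(64746) = 254.4524 cm/s
Sprue area: A = Q / v = 369 / 254.4524 = 1.4502 cm^2


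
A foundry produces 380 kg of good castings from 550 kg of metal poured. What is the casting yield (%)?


Formula: Casting Yield = (W_good / W_total) * 100
Yield = (380 kg / 550 kg) * 100 = 69.0909%


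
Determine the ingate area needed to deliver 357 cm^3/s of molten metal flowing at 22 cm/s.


Formula: A_ingate = Q / v  (continuity equation)
A = 357 cm^3/s / 22 cm/s = 16.2273 cm^2

Answer: 16.2273 cm^2


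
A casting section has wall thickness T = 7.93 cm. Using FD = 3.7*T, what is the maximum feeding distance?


Formula: FD = 3.7 * T  (riser feeding-distance rule)
FD = 3.7 * 7.93 cm = 29.3410 cm

29.3410 cm


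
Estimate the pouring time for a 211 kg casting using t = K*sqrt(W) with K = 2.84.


Formula: t = K * sqrt(W)
sqrt(W) = sqrt(211) = 14.52584
t = 2.84 * 14.52584 = 41.2534 s

Final answer: 41.2534 s


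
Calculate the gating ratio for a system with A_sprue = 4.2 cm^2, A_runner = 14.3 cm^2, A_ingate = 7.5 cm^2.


Sprue:Runner:Ingate = 1 : 14.3/4.2 : 7.5/4.2 = 1:3.40:1.79


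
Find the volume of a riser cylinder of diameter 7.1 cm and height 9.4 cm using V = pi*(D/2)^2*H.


Formula: V = pi * (D/2)^2 * H  (cylinder volume)
Radius = D/2 = 7.1/2 = 3.55 cm
V = pi * 3.55^2 * 9.4 = 372.1641 cm^3

Final answer: 372.1641 cm^3


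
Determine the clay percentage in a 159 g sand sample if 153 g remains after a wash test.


Formula: Clay% = (W_total - W_washed) / W_total * 100
Clay mass = 159 - 153 = 6 g
Clay% = 6 / 159 * 100 = 3.7736%


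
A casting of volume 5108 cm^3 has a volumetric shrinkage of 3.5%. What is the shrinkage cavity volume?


Formula: V_shrink = V_casting * shrinkage_pct / 100
V_shrink = 5108 cm^3 * 3.5 / 100 = 178.7800 cm^3

Final answer: 178.7800 cm^3


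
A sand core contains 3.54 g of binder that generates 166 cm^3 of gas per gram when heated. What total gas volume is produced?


Formula: V_gas = W_binder * gas_evolution_rate
V = 3.54 g * 166 cm^3/g = 587.6400 cm^3


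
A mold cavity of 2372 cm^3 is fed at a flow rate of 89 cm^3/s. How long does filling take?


Formula: t_fill = V_mold / Q_flow
t = 2372 cm^3 / 89 cm^3/s = 26.6517 s

26.6517 s


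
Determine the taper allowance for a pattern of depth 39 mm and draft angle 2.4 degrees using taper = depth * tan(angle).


Formula: taper = depth * tan(draft_angle)
tan(2.4 deg) = 0.0419124
taper = 39 mm * 0.0419124 = 1.6346 mm

Answer: 1.6346 mm


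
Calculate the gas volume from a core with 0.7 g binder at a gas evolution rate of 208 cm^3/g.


Formula: V_gas = W_binder * gas_evolution_rate
V = 0.7 g * 208 cm^3/g = 145.6000 cm^3

Answer: 145.6000 cm^3


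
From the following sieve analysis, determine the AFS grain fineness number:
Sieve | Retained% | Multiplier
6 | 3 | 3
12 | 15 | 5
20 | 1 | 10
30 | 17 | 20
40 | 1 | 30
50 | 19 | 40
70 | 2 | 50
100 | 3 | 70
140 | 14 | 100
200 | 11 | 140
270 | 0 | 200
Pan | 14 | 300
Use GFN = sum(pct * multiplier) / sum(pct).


Formula: GFN = sum(pct * multiplier) / sum(pct)
sum(pct * multiplier) = 8674
sum(pct) = 100
GFN = 8674 / 100 = 86.74


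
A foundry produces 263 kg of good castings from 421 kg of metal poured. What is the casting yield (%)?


Formula: Casting Yield = (W_good / W_total) * 100
Yield = (263 kg / 421 kg) * 100 = 62.4703%

Final answer: 62.4703%


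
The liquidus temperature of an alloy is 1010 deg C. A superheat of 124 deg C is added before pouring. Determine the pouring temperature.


Formula: T_pour = T_melt + Superheat
T_pour = 1010 + 124 = 1134 deg C

Answer: 1134 deg C


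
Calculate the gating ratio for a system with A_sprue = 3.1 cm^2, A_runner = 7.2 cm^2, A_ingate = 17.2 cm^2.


Sprue:Runner:Ingate = 1 : 7.2/3.1 : 17.2/3.1 = 1:2.32:5.55

1:2.32:5.55


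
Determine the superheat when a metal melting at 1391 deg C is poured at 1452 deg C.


Formula: Superheat = T_pour - T_melt
Superheat = 1452 - 1391 = 61 deg C

Final answer: 61 deg C


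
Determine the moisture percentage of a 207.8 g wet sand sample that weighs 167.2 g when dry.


Formula: MC = (W_wet - W_dry) / W_wet * 100
Water mass = 207.8 - 167.2 = 40.6 g
MC = 40.6 / 207.8 * 100 = 19.5380%


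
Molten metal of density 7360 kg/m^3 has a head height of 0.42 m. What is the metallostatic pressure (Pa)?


Formula: P = rho * g * h
rho * g = 7360 * 9.81 = 72201.6 N/m^3
P = 72201.6 * 0.42 = 30324.6720 Pa

30324.6720 Pa


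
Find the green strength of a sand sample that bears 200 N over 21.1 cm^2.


Formula: Compressive Strength = Force / Area
Strength = 200 N / 21.1 cm^2 = 9.4787 N/cm^2

Answer: 9.4787 N/cm^2


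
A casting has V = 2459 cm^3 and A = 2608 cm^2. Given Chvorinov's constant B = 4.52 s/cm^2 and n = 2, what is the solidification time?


Formula: t_s = B * (V/A)^n  (Chvorinov's rule, n=2)
Modulus M = V/A = 2459/2608 = 0.942868 cm
M^2 = 0.942868^2 = 0.889000 cm^2
t_s = 4.52 * 0.889000 = 4.0183 s

Answer: 4.0183 s


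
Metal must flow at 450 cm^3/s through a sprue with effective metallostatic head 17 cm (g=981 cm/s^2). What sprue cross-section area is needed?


Formula: v = sqrt(2*g*h), A = Q/v
Velocity: v = sqrt(2 * 981 * 17) = sqrt(33354) = 182.6308 cm/s
Sprue area: A = Q / v = 450 / 182.6308 = 2.4640 cm^2

Answer: 2.4640 cm^2


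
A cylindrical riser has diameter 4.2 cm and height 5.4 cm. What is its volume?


Formula: V = pi * (D/2)^2 * H  (cylinder volume)
Radius = D/2 = 4.2/2 = 2.1 cm
V = pi * 2.1^2 * 5.4 = 74.8139 cm^3

Final answer: 74.8139 cm^3


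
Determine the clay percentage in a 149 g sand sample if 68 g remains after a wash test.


Formula: Clay% = (W_total - W_washed) / W_total * 100
Clay mass = 149 - 68 = 81 g
Clay% = 81 / 149 * 100 = 54.3624%


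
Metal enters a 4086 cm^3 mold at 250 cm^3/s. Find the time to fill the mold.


Formula: t_fill = V_mold / Q_flow
t = 4086 cm^3 / 250 cm^3/s = 16.3440 s


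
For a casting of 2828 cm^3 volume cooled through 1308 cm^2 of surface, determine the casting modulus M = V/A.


Formula: Casting Modulus M = V / A
M = 2828 cm^3 / 1308 cm^2 = 2.1621 cm

2.1621 cm


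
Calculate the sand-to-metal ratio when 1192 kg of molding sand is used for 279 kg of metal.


Formula: Sand-to-Metal Ratio = W_sand / W_metal
Ratio = 1192 kg / 279 kg = 4.2724

Final answer: 4.2724


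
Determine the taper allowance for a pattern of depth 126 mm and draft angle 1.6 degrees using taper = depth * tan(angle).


Formula: taper = depth * tan(draft_angle)
tan(1.6 deg) = 0.0279325
taper = 126 mm * 0.0279325 = 3.5195 mm

Final answer: 3.5195 mm


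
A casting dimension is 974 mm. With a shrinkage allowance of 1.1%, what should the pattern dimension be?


Formula: L_pattern = L_casting * (1 + shrinkage_rate/100)
Shrinkage factor = 1 + 1.1/100 = 1.011
L_pattern = 974 mm * 1.011 = 984.7140 mm

Answer: 984.7140 mm


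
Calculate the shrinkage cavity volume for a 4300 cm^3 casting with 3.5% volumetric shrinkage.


Formula: V_shrink = V_casting * shrinkage_pct / 100
V_shrink = 4300 cm^3 * 3.5 / 100 = 150.5000 cm^3

150.5000 cm^3


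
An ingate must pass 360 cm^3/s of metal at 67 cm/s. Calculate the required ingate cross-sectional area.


Formula: A_ingate = Q / v  (continuity equation)
A = 360 cm^3/s / 67 cm/s = 5.3731 cm^2


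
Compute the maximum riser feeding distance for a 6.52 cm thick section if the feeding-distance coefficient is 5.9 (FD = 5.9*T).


Formula: FD = 5.9 * T  (riser feeding-distance rule)
FD = 5.9 * 6.52 cm = 38.4680 cm


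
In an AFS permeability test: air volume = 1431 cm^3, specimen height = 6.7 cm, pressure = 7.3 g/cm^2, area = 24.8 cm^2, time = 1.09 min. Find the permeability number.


Formula: Permeability Number P = (V * H) / (p * A * t)
Numerator: V * H = 1431 * 6.7 = 9587.7
Denominator: p * A * t = 7.3 * 24.8 * 1.09 = 197.3336
P = 9587.7 / 197.3336 = 48.5863

Answer: 48.5863


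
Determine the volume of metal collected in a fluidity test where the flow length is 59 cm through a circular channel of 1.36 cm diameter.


Formula: V = pi * (d/2)^2 * L  (cylinder volume)
Radius = 1.36/2 = 0.68 cm
V = pi * 0.68^2 * 59 = 85.7077 cm^3


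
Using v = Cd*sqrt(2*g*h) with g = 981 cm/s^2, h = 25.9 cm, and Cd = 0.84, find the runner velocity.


Formula: v = Cd * sqrt(2 * g * h)  (Torricelli with discharge coefficient)
2*g*h = 2 * 981 * 25.9 = 50815.8 cm^2/s^2
sqrt(50815.8) = 225.42360 cm/s
v = 0.84 * 225.42360 = 189.3558 cm/s

189.3558 cm/s


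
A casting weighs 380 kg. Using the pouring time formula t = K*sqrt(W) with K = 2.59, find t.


Formula: t = K * sqrt(W)
sqrt(W) = sqrt(380) = 19.49359
t = 2.59 * 19.49359 = 50.4884 s

Final answer: 50.4884 s


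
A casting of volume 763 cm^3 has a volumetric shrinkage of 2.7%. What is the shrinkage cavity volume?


Formula: V_shrink = V_casting * shrinkage_pct / 100
V_shrink = 763 cm^3 * 2.7 / 100 = 20.6010 cm^3

20.6010 cm^3


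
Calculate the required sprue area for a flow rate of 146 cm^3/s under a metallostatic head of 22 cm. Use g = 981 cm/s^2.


Formula: v = sqrt(2*g*h), A = Q/v
Velocity: v = sqrt(2 * 981 * 22) = sqrt(43164) = 207.7595 cm/s
Sprue area: A = Q / v = 146 / 207.7595 = 0.7027 cm^2

Answer: 0.7027 cm^2


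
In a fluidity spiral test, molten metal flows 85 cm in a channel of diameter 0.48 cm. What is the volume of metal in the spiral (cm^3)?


Formula: V = pi * (d/2)^2 * L  (cylinder volume)
Radius = 0.48/2 = 0.24 cm
V = pi * 0.24^2 * 85 = 15.3812 cm^3

Final answer: 15.3812 cm^3


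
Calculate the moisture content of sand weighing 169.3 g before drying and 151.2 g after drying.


Formula: MC = (W_wet - W_dry) / W_wet * 100
Water mass = 169.3 - 151.2 = 18.1 g
MC = 18.1 / 169.3 * 100 = 10.6911%

Final answer: 10.6911%


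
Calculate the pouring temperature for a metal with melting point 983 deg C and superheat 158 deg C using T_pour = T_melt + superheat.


Formula: T_pour = T_melt + Superheat
T_pour = 983 + 158 = 1141 deg C

Final answer: 1141 deg C


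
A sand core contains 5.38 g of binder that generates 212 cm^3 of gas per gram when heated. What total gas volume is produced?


Formula: V_gas = W_binder * gas_evolution_rate
V = 5.38 g * 212 cm^3/g = 1140.5600 cm^3

Answer: 1140.5600 cm^3


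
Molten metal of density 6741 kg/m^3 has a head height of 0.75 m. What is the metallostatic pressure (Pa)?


Formula: P = rho * g * h
rho * g = 6741 * 9.81 = 66129.21 N/m^3
P = 66129.21 * 0.75 = 49596.9075 Pa

Final answer: 49596.9075 Pa


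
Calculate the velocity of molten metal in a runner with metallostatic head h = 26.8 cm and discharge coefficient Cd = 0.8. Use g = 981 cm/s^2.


Formula: v = Cd * sqrt(2 * g * h)  (Torricelli with discharge coefficient)
2*g*h = 2 * 981 * 26.8 = 52581.6 cm^2/s^2
sqrt(52581.6) = 229.30678 cm/s
v = 0.8 * 229.30678 = 183.4454 cm/s


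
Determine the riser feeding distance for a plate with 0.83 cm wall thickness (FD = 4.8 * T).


Formula: FD = 4.8 * T  (riser feeding-distance rule)
FD = 4.8 * 0.83 cm = 3.9840 cm

Final answer: 3.9840 cm


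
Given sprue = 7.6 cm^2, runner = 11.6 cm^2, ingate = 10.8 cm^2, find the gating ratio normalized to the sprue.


Sprue:Runner:Ingate = 1 : 11.6/7.6 : 10.8/7.6 = 1:1.53:1.42


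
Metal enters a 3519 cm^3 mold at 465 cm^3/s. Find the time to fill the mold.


Formula: t_fill = V_mold / Q_flow
t = 3519 cm^3 / 465 cm^3/s = 7.5677 s

Answer: 7.5677 s
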